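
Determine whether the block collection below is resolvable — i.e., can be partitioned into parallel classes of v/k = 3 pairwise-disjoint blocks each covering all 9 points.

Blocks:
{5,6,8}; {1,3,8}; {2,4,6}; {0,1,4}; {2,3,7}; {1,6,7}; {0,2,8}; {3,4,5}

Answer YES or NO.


v = 9, block size k = 3, number of blocks = 8.
For resolvability, blocks must partition into parallel classes of size v/k = 3.
Total blocks must therefore be a multiple of 3: 8 = 3·2 + 2 ⇒ not divisible ✗.
Resolvable? NO.

NO


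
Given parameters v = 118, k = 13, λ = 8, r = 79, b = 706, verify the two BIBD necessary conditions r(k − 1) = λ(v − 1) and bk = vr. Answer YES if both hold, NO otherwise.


Condition (i): r(k − 1) = 79·12 = 948; λ(v − 1) = 8·117 = 936. Match? NO.
Condition (ii): bk = 706·13 = 9178; vr = 118·79 = 9322. Match? NO.
Both conditions hold? NO.

NO


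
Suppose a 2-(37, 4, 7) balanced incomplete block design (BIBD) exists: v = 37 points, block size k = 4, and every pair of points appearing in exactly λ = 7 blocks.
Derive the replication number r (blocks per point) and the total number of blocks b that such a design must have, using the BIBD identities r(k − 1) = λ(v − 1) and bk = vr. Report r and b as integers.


Any 2-(v, k, λ) BIBD satisfies two necessary conditions:
  (i)  Each point sits in r blocks, and counting incidences through any fixed point gives r(k − 1) = λ(v − 1), so r = λ(v − 1)/(k − 1).
  (ii) Total incidences bk = vr, so b = vr/k.
Step 1: r = λ(v − 1)/(k − 1) = 7·(37 − 1)/(4 − 1) = 7·36/3 = 252/3 = 84.
Step 2: b = vr/k = 37·84/4 = 3108/4 = 777.
Check integrality: r = 84 ∈ Z ✓, b = 777 ∈ Z ✓.
(These identities are necessary conditions: they determine r and b for any design with these parameters, but do not by themselves prove that one exists.)

r = 84, b = 777.


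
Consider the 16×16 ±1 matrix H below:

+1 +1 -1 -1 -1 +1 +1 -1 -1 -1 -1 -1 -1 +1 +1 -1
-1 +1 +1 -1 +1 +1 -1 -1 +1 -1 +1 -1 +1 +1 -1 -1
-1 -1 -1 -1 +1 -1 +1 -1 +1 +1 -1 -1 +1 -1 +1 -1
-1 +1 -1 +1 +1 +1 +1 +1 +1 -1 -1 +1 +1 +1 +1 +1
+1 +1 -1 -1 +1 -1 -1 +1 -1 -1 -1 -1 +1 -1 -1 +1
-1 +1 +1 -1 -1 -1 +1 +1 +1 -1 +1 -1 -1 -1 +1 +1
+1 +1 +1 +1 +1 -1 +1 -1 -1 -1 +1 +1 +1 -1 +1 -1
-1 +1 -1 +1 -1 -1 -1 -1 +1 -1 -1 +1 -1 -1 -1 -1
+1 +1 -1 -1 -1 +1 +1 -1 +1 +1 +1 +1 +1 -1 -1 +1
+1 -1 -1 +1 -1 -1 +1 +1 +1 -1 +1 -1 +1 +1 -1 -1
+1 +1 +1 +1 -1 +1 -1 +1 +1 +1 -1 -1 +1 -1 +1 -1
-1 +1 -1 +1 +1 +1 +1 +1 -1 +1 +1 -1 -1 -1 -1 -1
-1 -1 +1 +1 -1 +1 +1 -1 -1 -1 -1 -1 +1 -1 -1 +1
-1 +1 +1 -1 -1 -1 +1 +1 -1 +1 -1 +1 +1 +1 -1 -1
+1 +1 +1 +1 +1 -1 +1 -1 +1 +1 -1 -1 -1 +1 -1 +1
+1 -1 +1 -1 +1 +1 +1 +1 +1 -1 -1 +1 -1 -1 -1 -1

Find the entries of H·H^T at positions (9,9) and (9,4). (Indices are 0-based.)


Row 4 of H: [1, 1, -1, -1, 1, -1, -1, 1, -1, -1, -1, -1, 1, -1, -1, 1].
Row 9 of H: [1, -1, -1, 1, -1, -1, 1, 1, 1, -1, 1, -1, 1, 1, -1, -1].
(H·H^T)[9][9] = Σ_j H[9][j]·H[9][j] = (1)² + (-1)² + (-1)² + (1)² + (-1)² + (-1)² + (1)² + (1)² + (1)² + (-1)² + (1)² + (-1)² + (1)² + (1)² + (-1)² + (-1)² = 1 + 1 + 1 + 1 + 1 + 1 + 1 + 1 + 1 + 1 + 1 + 1 + 1 + 1 + 1 + 1 = 16.
(H·H^T)[9][4] = Σ_j H[9][j]·H[4][j] = (1)·(1) + (-1)·(1) + (-1)·(-1) + (1)·(-1) + (-1)·(1) + (-1)·(-1) + (1)·(-1) + (1)·(1) + (1)·(-1) + (-1)·(-1) + (1)·(-1) + (-1)·(-1) + (1)·(1) + (1)·(-1) + (-1)·(-1) + (-1)·(1) = 1 + -1 + 1 + -1 + -1 + 1 + -1 + 1 + -1 + 1 + -1 + 1 + 1 + -1 + 1 + -1 = 0.
So rows 9 and 4 are orthogonal; the diagonal entry equals n = 16.

(9,9) entry = 16; (9,4) entry = 0.


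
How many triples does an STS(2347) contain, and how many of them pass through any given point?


An STS(v) is a 2-(v, 3, 1) BIBD: block size k = 3, λ = 1.
Replication: r(k − 1) = λ(v − 1) ⇒ r·2 = 2347 − 1 = 2346 ⇒ r = 1173.
Block count: b = v(v − 1)/6 = 2347·2346/6 = 5506062/6 = 917677.

r = 1173, b = 917677.


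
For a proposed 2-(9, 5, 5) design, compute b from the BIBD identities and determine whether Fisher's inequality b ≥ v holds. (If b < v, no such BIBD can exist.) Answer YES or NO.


r = λ(v − 1)/(k − 1) = 5·8/4 = 10.
b = vr/k = 9·10/5 = 18.
Fisher's inequality: b ≥ v ⇔ 18 ≥ 9? YES.

YES


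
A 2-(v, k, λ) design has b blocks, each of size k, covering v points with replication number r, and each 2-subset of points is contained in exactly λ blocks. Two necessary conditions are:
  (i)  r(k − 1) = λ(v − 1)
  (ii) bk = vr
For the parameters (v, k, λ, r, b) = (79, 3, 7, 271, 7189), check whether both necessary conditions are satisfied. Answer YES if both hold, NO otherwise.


Condition (i): r(k − 1) = 271·2 = 542; λ(v − 1) = 7·78 = 546. Match? NO.
Condition (ii): bk = 7189·3 = 21567; vr = 79·271 = 21409. Match? NO.
Both conditions hold? NO.

NO


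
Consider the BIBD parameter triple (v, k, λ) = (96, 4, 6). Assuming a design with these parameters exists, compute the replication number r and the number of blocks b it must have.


Any 2-(v, k, λ) BIBD satisfies two necessary conditions:
  (i)  Each point sits in r blocks, and counting incidences through any fixed point gives r(k − 1) = λ(v − 1), so r = λ(v − 1)/(k − 1).
  (ii) Total incidences bk = vr, so b = vr/k.
Step 1: r = λ(v − 1)/(k − 1) = 6·(96 − 1)/(4 − 1) = 6·95/3 = 570/3 = 190.
Step 2: b = vr/k = 96·190/4 = 18240/4 = 4560.
Check integrality: r = 190 ∈ Z ✓, b = 4560 ∈ Z ✓.
(These identities are necessary conditions: they determine r and b for any design with these parameters, but do not by themselves prove that one exists.)

r = 190, b = 4560.


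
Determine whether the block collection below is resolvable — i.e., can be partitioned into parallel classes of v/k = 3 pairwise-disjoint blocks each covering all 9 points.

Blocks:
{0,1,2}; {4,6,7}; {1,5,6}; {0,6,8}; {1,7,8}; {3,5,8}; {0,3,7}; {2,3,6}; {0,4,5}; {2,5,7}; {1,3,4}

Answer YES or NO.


v = 9, block size k = 3, number of blocks = 11.
For resolvability, blocks must partition into parallel classes of size v/k = 3.
Total blocks must therefore be a multiple of 3: 11 = 3·3 + 2 ⇒ not divisible ✗.
Resolvable? NO.

NO


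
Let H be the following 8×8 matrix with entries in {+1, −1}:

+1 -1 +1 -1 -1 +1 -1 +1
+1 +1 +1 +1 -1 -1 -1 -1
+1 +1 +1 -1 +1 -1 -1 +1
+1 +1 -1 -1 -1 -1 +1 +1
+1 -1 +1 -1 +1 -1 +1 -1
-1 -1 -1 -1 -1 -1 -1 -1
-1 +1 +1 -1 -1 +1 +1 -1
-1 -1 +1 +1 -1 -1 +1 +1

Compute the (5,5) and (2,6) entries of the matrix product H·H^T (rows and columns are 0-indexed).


Row 2 of H: [1, 1, 1, -1, 1, -1, -1, 1].
Row 5 of H: [-1, -1, -1, -1, -1, -1, -1, -1].
Row 6 of H: [-1, 1, 1, -1, -1, 1, 1, -1].
(H·H^T)[5][5] = Σ_j H[5][j]·H[5][j] = (-1)² + (-1)² + (-1)² + (-1)² + (-1)² + (-1)² + (-1)² + (-1)² = 1 + 1 + 1 + 1 + 1 + 1 + 1 + 1 = 8.
(H·H^T)[2][6] = Σ_j H[2][j]·H[6][j] = (1)·(-1) + (1)·(1) + (1)·(1) + (-1)·(-1) + (1)·(-1) + (-1)·(1) + (-1)·(1) + (1)·(-1) = -1 + 1 + 1 + 1 + -1 + -1 + -1 + -1 = -2.
Rows 2 and 6 are not orthogonal (dot product = -2 ≠ 0), so H is not a Hadamard matrix.

(5,5) entry = 8; (2,6) entry = -2.


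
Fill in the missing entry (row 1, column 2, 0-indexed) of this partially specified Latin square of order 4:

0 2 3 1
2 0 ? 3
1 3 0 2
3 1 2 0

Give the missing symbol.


Row 1 contains symbols [0, 2, 3] — missing [1].
Column 2 contains symbols [0, 2, 3] — missing [1].
The missing symbol must appear in both missing sets; intersection = [1].
Therefore the hidden value is 1.

Missing value = 1.


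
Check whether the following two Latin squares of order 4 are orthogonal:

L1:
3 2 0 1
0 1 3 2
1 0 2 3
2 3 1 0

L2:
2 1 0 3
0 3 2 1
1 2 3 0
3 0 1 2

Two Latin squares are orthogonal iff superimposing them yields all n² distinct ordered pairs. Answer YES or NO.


Form the n² = 16 superimposed pairs (L1[i][j], L2[i][j]), row by row (rows and columns indexed from 0):
row 0: (3,2) (2,1) (0,0) (1,3)
row 1: (0,0) (1,3) (3,2) (2,1)
row 2: (1,1) (0,2) (2,3) (3,0)
row 3: (2,3) (3,0) (1,1) (0,2)
Orthogonality requires all 16 pairs distinct.
But the pair (0,0) repeats: cell (0,2) has L1 = 0, L2 = 0, and cell (1,0) has L1 = 0, L2 = 0.
A repeated pair means some other pair never occurs (only 8 distinct pairs out of 16), so the squares are not orthogonal.
Conclusion: NO.

NO


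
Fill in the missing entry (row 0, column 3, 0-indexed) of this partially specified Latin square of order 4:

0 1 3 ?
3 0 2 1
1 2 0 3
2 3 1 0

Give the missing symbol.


Row 0 contains symbols [0, 1, 3] — missing [2].
Column 3 contains symbols [0, 1, 3] — missing [2].
The missing symbol must appear in both missing sets; intersection = [2].
Therefore the hidden value is 2.

Missing value = 2.


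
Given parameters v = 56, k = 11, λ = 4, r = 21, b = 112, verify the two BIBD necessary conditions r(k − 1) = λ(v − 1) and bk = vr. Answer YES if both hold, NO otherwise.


Condition (i): r(k − 1) = 21·10 = 210; λ(v − 1) = 4·55 = 220. Match? NO.
Condition (ii): bk = 112·11 = 1232; vr = 56·21 = 1176. Match? NO.
Both conditions hold? NO.

NO


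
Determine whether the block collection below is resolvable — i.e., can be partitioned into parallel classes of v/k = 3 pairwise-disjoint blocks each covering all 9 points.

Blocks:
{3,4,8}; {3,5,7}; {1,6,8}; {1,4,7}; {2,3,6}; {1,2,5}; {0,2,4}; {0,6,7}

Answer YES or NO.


v = 9, block size k = 3, number of blocks = 8.
For resolvability, blocks must partition into parallel classes of size v/k = 3.
Total blocks must therefore be a multiple of 3: 8 = 3·2 + 2 ⇒ not divisible ✗.
Resolvable? NO.

NO


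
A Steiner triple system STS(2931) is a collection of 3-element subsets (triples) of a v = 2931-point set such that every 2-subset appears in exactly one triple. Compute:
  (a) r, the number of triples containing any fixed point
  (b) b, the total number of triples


An STS(v) is a 2-(v, 3, 1) BIBD: block size k = 3, λ = 1.
Replication: r(k − 1) = λ(v − 1) ⇒ r·2 = 2931 − 1 = 2930 ⇒ r = 1465.
Block count: bk = vr ⇒ b·3 = 2931·1465 = 4293915 ⇒ b = 1431305.

r = 1465, b = 1431305.


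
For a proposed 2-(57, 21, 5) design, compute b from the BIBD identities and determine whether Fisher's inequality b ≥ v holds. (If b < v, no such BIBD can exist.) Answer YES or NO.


r = λ(v − 1)/(k − 1) = 5·56/20 = 14.
b = vr/k = 57·14/21 = 38.
Fisher's inequality: b ≥ v ⇔ 38 ≥ 57? NO.

NO


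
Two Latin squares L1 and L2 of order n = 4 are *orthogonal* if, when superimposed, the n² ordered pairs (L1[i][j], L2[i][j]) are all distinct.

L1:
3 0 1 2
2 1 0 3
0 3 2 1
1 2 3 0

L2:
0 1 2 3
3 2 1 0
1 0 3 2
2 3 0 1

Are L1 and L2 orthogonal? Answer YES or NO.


Form the n² = 16 superimposed pairs (L1[i][j], L2[i][j]), row by row (rows and columns indexed from 0):
row 0: (3,0) (0,1) (1,2) (2,3)
row 1: (2,3) (1,2) (0,1) (3,0)
row 2: (0,1) (3,0) (2,3) (1,2)
row 3: (1,2) (2,3) (3,0) (0,1)
Orthogonality requires all 16 pairs distinct.
But the pair (2,3) repeats: cell (0,3) has L1 = 2, L2 = 3, and cell (1,0) has L1 = 2, L2 = 3.
A repeated pair means some other pair never occurs (only 4 distinct pairs out of 16), so the squares are not orthogonal.
Conclusion: NO.

NO


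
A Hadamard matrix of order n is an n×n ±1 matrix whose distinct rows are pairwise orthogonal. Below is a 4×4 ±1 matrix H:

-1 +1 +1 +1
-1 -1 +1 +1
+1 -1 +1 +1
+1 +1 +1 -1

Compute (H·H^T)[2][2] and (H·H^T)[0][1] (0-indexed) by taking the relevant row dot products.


Row 0 of H: [-1, 1, 1, 1].
Row 1 of H: [-1, -1, 1, 1].
Row 2 of H: [1, -1, 1, 1].
(H·H^T)[2][2] = Σ_j H[2][j]·H[2][j] = (1)² + (-1)² + (1)² + (1)² = 1 + 1 + 1 + 1 = 4.
(H·H^T)[0][1] = Σ_j H[0][j]·H[1][j] = (-1)·(-1) + (1)·(-1) + (1)·(1) + (1)·(1) = 1 + -1 + 1 + 1 = 2.
Rows 0 and 1 are not orthogonal (dot product = 2 ≠ 0), so H is not a Hadamard matrix.

(2,2) entry = 4; (0,1) entry = 2.


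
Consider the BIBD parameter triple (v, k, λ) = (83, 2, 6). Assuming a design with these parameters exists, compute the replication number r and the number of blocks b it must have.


Any 2-(v, k, λ) BIBD satisfies two necessary conditions:
  (i)  Each point sits in r blocks, and counting incidences through any fixed point gives r(k − 1) = λ(v − 1), so r = λ(v − 1)/(k − 1).
  (ii) Total incidences bk = vr, so b = vr/k.
Step 1: r = λ(v − 1)/(k − 1) = 6·(83 − 1)/(2 − 1) = 6·82/1 = 492/1 = 492.
Step 2: b = vr/k = 83·492/2 = 40836/2 = 20418.
Check integrality: r = 492 ∈ Z ✓, b = 20418 ∈ Z ✓.
(These identities are necessary conditions: they determine r and b for any design with these parameters, but do not by themselves prove that one exists.)

r = 492, b = 20418.


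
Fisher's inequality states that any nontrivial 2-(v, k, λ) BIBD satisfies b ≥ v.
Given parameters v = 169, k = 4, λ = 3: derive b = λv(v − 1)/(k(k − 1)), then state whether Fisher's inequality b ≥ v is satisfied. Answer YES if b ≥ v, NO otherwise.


r = λ(v − 1)/(k − 1) = 3·168/3 = 168.
b = vr/k = 169·168/4 = 7098.
Fisher's inequality: b ≥ v ⇔ 7098 ≥ 169? YES.

YES


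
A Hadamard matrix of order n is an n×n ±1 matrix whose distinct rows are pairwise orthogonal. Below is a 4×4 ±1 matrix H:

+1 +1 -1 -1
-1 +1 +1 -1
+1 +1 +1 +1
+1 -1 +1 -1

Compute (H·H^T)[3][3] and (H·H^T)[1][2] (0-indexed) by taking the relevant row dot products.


Row 1 of H: [-1, 1, 1, -1].
Row 2 of H: [1, 1, 1, 1].
Row 3 of H: [1, -1, 1, -1].
(H·H^T)[3][3] = Σ_j H[3][j]·H[3][j] = (1)² + (-1)² + (1)² + (-1)² = 1 + 1 + 1 + 1 = 4.
(H·H^T)[1][2] = Σ_j H[1][j]·H[2][j] = (-1)·(1) + (1)·(1) + (1)·(1) + (-1)·(1) = -1 + 1 + 1 + -1 = 0.
So rows 1 and 2 are orthogonal; the diagonal entry equals n = 4.

(3,3) entry = 4; (1,2) entry = 0.


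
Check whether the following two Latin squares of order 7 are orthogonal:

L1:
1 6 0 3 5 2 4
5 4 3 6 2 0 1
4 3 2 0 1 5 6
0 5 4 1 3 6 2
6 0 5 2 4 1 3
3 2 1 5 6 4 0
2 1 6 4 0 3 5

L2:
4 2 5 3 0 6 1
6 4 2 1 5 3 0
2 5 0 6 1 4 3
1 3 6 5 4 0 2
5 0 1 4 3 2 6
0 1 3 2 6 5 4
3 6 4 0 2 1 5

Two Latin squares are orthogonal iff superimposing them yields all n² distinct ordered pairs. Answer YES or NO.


Form the n² = 49 superimposed pairs (L1[i][j], L2[i][j]), row by row (rows and columns indexed from 0):
row 0: (1,4) (6,2) (0,5) (3,3) (5,0) (2,6) (4,1)
row 1: (5,6) (4,4) (3,2) (6,1) (2,5) (0,3) (1,0)
row 2: (4,2) (3,5) (2,0) (0,6) (1,1) (5,4) (6,3)
row 3: (0,1) (5,3) (4,6) (1,5) (3,4) (6,0) (2,2)
row 4: (6,5) (0,0) (5,1) (2,4) (4,3) (1,2) (3,6)
row 5: (3,0) (2,1) (1,3) (5,2) (6,6) (4,5) (0,4)
row 6: (2,3) (1,6) (6,4) (4,0) (0,2) (3,1) (5,5)
Orthogonality requires all 49 pairs distinct.
Check by first coordinate: for each symbol s of L1, list the L2 entries in the n cells where L1 = s; they must all differ.
  L1 = 0: L2 entries (in reading order) 5, 3, 6, 1, 0, 4, 2 — all 7 distinct ✓
  L1 = 1: L2 entries (in reading order) 4, 0, 1, 5, 2, 3, 6 — all 7 distinct ✓
  L1 = 2: L2 entries (in reading order) 6, 5, 0, 2, 4, 1, 3 — all 7 distinct ✓
  L1 = 3: L2 entries (in reading order) 3, 2, 5, 4, 6, 0, 1 — all 7 distinct ✓
  L1 = 4: L2 entries (in reading order) 1, 4, 2, 6, 3, 5, 0 — all 7 distinct ✓
  L1 = 5: L2 entries (in reading order) 0, 6, 4, 3, 1, 2, 5 — all 7 distinct ✓
  L1 = 6: L2 entries (in reading order) 2, 1, 3, 0, 5, 6, 4 — all 7 distinct ✓
Every symbol of L1 meets every symbol of L2 exactly once, so all 49 pairs are distinct (49 of 49).
Conclusion: YES.

YES


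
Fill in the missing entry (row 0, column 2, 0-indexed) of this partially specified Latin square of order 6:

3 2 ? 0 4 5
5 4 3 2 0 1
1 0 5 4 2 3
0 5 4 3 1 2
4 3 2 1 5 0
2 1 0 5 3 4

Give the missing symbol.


Row 0 contains symbols [0, 2, 3, 4, 5] — missing [1].
Column 2 contains symbols [0, 2, 3, 4, 5] — missing [1].
The missing symbol must appear in both missing sets; intersection = [1].
Therefore the hidden value is 1.

Missing value = 1.


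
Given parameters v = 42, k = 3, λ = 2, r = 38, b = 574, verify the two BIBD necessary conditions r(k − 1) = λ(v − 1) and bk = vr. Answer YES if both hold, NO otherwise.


Condition (i): r(k − 1) = 38·2 = 76; λ(v − 1) = 2·41 = 82. Match? NO.
Condition (ii): bk = 574·3 = 1722; vr = 42·38 = 1596. Match? NO.
Both conditions hold? NO.

NO


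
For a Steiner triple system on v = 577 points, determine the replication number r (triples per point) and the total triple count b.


An STS(v) is a 2-(v, 3, 1) BIBD: block size k = 3, λ = 1.
Replication: r(k − 1) = λ(v − 1) ⇒ r·2 = 577 − 1 = 576 ⇒ r = 288.
Block count: b = v(v − 1)/6 = 577·576/6 = 332352/6 = 55392.

r = 288, b = 55392.


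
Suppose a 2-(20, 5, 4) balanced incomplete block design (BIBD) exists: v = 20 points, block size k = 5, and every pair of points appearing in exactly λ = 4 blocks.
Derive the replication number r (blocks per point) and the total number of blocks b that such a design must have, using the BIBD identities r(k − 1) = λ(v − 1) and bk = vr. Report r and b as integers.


Any 2-(v, k, λ) BIBD satisfies two necessary conditions:
  (i)  Each point sits in r blocks, and counting incidences through any fixed point gives r(k − 1) = λ(v − 1), so r = λ(v − 1)/(k − 1).
  (ii) Total incidences bk = vr, so b = vr/k.
Step 1: r = λ(v − 1)/(k − 1) = 4·(20 − 1)/(5 − 1) = 4·19/4 = 76/4 = 19.
Step 2: b = vr/k = 20·19/5 = 380/5 = 76.
Check integrality: r = 19 ∈ Z ✓, b = 76 ∈ Z ✓.
(These identities are necessary conditions: they determine r and b for any design with these parameters, but do not by themselves prove that one exists.)

r = 19, b = 76.


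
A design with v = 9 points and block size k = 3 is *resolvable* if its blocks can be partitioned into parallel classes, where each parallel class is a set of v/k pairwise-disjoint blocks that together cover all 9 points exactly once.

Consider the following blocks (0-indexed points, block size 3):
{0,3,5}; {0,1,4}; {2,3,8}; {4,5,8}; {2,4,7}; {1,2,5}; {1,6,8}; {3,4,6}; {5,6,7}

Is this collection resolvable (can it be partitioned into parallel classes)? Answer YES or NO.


v = 9, block size k = 3, number of blocks = 9.
For resolvability, blocks must partition into parallel classes of size v/k = 3.
Total blocks must therefore be a multiple of 3: 9 = 3·3 + 0 ⇒ divisible ✓.
Consider block {4,5,8}. It intersects every other block in the collection, so no parallel class of size 3 can contain it.
Since every block must belong to some parallel class in a resolution, the collection cannot be partitioned into parallel classes.
Resolvable? NO.

NO


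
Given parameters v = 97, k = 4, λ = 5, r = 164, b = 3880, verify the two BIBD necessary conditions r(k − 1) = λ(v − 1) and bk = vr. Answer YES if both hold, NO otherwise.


Condition (i): r(k − 1) = 164·3 = 492; λ(v − 1) = 5·96 = 480. Match? NO.
Condition (ii): bk = 3880·4 = 15520; vr = 97·164 = 15908. Match? NO.
Both conditions hold? NO.

NO


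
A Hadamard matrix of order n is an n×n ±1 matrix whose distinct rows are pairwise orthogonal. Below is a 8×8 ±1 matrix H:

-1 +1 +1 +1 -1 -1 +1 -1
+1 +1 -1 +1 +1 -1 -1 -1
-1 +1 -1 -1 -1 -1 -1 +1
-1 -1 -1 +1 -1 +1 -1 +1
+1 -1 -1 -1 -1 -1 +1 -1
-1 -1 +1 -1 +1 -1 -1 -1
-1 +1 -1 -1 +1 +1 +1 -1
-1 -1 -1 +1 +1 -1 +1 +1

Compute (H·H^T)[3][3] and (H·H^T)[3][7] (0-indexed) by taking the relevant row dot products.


Row 3 of H: [-1, -1, -1, 1, -1, 1, -1, 1].
Row 7 of H: [-1, -1, -1, 1, 1, -1, 1, 1].
(H·H^T)[3][3] = Σ_j H[3][j]·H[3][j] = (-1)² + (-1)² + (-1)² + (1)² + (-1)² + (1)² + (-1)² + (1)² = 1 + 1 + 1 + 1 + 1 + 1 + 1 + 1 = 8.
(H·H^T)[3][7] = Σ_j H[3][j]·H[7][j] = (-1)·(-1) + (-1)·(-1) + (-1)·(-1) + (1)·(1) + (-1)·(1) + (1)·(-1) + (-1)·(1) + (1)·(1) = 1 + 1 + 1 + 1 + -1 + -1 + -1 + 1 = 2.
Rows 3 and 7 are not orthogonal (dot product = 2 ≠ 0), so H is not a Hadamard matrix.

(3,3) entry = 8; (3,7) entry = 2.


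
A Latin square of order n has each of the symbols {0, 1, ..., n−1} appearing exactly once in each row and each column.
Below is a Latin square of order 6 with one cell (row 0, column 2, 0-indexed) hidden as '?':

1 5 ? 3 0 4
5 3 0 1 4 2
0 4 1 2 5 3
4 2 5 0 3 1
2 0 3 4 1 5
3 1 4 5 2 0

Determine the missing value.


Row 0 contains symbols [0, 1, 3, 4, 5] — missing [2].
Column 2 contains symbols [0, 1, 3, 4, 5] — missing [2].
The missing symbol must appear in both missing sets; intersection = [2].
Therefore the hidden value is 2.

Missing value = 2.


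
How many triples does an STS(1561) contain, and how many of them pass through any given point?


An STS(v) is a 2-(v, 3, 1) BIBD: block size k = 3, λ = 1.
Replication: r(k − 1) = λ(v − 1) ⇒ r·2 = 1561 − 1 = 1560 ⇒ r = 780.
Block count: bk = vr ⇒ b·3 = 1561·780 = 1217580 ⇒ b = 405860.
(Check via b = v(v − 1)/6 = 1561·1560/6 = 2435160/6 = 405860.)

r = 780, b = 405860.


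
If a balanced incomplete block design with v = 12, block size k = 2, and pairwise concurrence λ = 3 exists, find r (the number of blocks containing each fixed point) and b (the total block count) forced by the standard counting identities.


Any 2-(v, k, λ) BIBD satisfies two necessary conditions:
  (i)  Each point sits in r blocks, and counting incidences through any fixed point gives r(k − 1) = λ(v − 1), so r = λ(v − 1)/(k − 1).
  (ii) Total incidences bk = vr, so b = vr/k.
Step 1: r = λ(v − 1)/(k − 1) = 3·(12 − 1)/(2 − 1) = 3·11/1 = 33/1 = 33.
Step 2: b = vr/k = 12·33/2 = 396/2 = 198.
Check integrality: r = 33 ∈ Z ✓, b = 198 ∈ Z ✓.
(These identities are necessary conditions: they determine r and b for any design with these parameters, but do not by themselves prove that one exists.)

r = 33, b = 198.


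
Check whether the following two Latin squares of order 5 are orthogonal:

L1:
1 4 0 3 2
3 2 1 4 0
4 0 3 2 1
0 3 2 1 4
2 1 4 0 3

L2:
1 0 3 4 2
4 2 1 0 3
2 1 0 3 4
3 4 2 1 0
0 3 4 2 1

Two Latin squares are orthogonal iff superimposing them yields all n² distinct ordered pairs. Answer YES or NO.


Form the n² = 25 superimposed pairs (L1[i][j], L2[i][j]), row by row (rows and columns indexed from 0):
row 0: (1,1) (4,0) (0,3) (3,4) (2,2)
row 1: (3,4) (2,2) (1,1) (4,0) (0,3)
row 2: (4,2) (0,1) (3,0) (2,3) (1,4)
row 3: (0,3) (3,4) (2,2) (1,1) (4,0)
row 4: (2,0) (1,3) (4,4) (0,2) (3,1)
Orthogonality requires all 25 pairs distinct.
But the pair (3,4) repeats: cell (0,3) has L1 = 3, L2 = 4, and cell (1,0) has L1 = 3, L2 = 4.
A repeated pair means some other pair never occurs (only 15 distinct pairs out of 25), so the squares are not orthogonal.
Conclusion: NO.

NO


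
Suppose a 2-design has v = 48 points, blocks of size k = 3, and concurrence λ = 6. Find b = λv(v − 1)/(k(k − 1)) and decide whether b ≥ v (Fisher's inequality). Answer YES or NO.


b = λv(v − 1)/(k(k − 1)) = 6·48·47/(3·2) = 13536/6 = 2256.
Compare with v = 48: b ≥ v, so Fisher's inequality holds.

YES


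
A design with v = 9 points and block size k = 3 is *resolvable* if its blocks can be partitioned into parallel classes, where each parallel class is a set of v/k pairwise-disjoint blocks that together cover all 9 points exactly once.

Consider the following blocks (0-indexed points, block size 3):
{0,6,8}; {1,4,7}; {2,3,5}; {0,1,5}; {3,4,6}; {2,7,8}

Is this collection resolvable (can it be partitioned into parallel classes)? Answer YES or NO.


v = 9, block size k = 3, number of blocks = 6.
For resolvability, blocks must partition into parallel classes of size v/k = 3.
Total blocks must therefore be a multiple of 3: 6 = 3·2 + 0 ⇒ divisible ✓.
Greedy packing gives 2 candidate class(es). Each should be a full parallel class (size 3, covers all 9 points).
  Class 1 (3 blocks): {0,6,8}; {1,4,7}; {2,3,5}. Points covered: [0, 1, 2, 3, 4, 5, 6, 7, 8].
  Class 2 (3 blocks): {0,1,5}; {3,4,6}; {2,7,8}. Points covered: [0, 1, 2, 3, 4, 5, 6, 7, 8].
All classes full (size 3)? YES. All classes cover every point? YES.
Resolvable? YES.

YES


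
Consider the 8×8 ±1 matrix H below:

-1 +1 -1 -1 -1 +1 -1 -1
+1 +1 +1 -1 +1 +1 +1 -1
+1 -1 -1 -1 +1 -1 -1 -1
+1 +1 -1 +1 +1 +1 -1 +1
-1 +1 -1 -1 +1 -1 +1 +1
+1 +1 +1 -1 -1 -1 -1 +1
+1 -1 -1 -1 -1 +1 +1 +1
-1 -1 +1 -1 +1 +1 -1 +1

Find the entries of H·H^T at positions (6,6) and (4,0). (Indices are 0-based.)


Row 0 of H: [-1, 1, -1, -1, -1, 1, -1, -1].
Row 4 of H: [-1, 1, -1, -1, 1, -1, 1, 1].
Row 6 of H: [1, -1, -1, -1, -1, 1, 1, 1].
(H·H^T)[6][6] = Σ_j H[6][j]·H[6][j] = (1)² + (-1)² + (-1)² + (-1)² + (-1)² + (1)² + (1)² + (1)² = 1 + 1 + 1 + 1 + 1 + 1 + 1 + 1 = 8.
(H·H^T)[4][0] = Σ_j H[4][j]·H[0][j] = (-1)·(-1) + (1)·(1) + (-1)·(-1) + (-1)·(-1) + (1)·(-1) + (-1)·(1) + (1)·(-1) + (1)·(-1) = 1 + 1 + 1 + 1 + -1 + -1 + -1 + -1 = 0.
So rows 4 and 0 are orthogonal; the diagonal entry equals n = 8.

(6,6) entry = 8; (4,0) entry = 0.


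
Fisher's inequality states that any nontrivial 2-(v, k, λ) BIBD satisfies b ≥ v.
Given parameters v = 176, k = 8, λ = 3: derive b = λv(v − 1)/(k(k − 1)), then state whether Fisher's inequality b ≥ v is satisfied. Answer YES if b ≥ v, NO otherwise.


r = λ(v − 1)/(k − 1) = 3·175/7 = 75.
b = vr/k = 176·75/8 = 1650.
Fisher's inequality: b ≥ v ⇔ 1650 ≥ 176? YES.

YES


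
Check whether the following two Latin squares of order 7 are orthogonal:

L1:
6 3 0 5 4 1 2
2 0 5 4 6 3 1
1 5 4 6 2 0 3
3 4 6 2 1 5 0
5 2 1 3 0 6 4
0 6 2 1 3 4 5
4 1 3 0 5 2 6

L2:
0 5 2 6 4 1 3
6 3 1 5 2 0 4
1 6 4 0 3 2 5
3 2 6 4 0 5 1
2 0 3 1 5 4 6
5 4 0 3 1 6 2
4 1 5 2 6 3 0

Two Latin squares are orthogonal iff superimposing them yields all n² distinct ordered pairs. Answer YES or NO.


Form the n² = 49 superimposed pairs (L1[i][j], L2[i][j]), row by row (rows and columns indexed from 0):
row 0: (6,0) (3,5) (0,2) (5,6) (4,4) (1,1) (2,3)
row 1: (2,6) (0,3) (5,1) (4,5) (6,2) (3,0) (1,4)
row 2: (1,1) (5,6) (4,4) (6,0) (2,3) (0,2) (3,5)
row 3: (3,3) (4,2) (6,6) (2,4) (1,0) (5,5) (0,1)
row 4: (5,2) (2,0) (1,3) (3,1) (0,5) (6,4) (4,6)
row 5: (0,5) (6,4) (2,0) (1,3) (3,1) (4,6) (5,2)
row 6: (4,4) (1,1) (3,5) (0,2) (5,6) (2,3) (6,0)
Orthogonality requires all 49 pairs distinct.
But the pair (1,1) repeats: cell (0,5) has L1 = 1, L2 = 1, and cell (2,0) has L1 = 1, L2 = 1.
A repeated pair means some other pair never occurs (only 28 distinct pairs out of 49), so the squares are not orthogonal.
Conclusion: NO.

NO


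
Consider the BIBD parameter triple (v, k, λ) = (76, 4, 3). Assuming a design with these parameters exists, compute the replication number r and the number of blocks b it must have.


Any 2-(v, k, λ) BIBD satisfies two necessary conditions:
  (i)  Each point sits in r blocks, and counting incidences through any fixed point gives r(k − 1) = λ(v − 1), so r = λ(v − 1)/(k − 1).
  (ii) Total incidences bk = vr, so b = vr/k.
Step 1: r = λ(v − 1)/(k − 1) = 3·(76 − 1)/(4 − 1) = 3·75/3 = 225/3 = 75.
Step 2: b = vr/k = 76·75/4 = 5700/4 = 1425.
Check integrality: r = 75 ∈ Z ✓, b = 1425 ∈ Z ✓.
(These identities are necessary conditions: they determine r and b for any design with these parameters, but do not by themselves prove that one exists.)

r = 75, b = 1425.


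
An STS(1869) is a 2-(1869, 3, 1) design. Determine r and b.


An STS(v) is a 2-(v, 3, 1) BIBD: block size k = 3, λ = 1.
Replication: r(k − 1) = λ(v − 1) ⇒ r·2 = 1869 − 1 = 1868 ⇒ r = 934.
Block count: bk = vr ⇒ b·3 = 1869·934 = 1745646 ⇒ b = 581882.

r = 934, b = 581882.


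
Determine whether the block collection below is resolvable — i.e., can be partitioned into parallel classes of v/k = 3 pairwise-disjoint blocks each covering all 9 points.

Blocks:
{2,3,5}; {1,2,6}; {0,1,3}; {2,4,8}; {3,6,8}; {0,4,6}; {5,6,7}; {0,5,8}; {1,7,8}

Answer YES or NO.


v = 9, block size k = 3, number of blocks = 9.
For resolvability, blocks must partition into parallel classes of size v/k = 3.
Total blocks must therefore be a multiple of 3: 9 = 3·3 + 0 ⇒ divisible ✓.
Consider block {1,2,6}. The only other block(s) in the collection disjoint from it are {0,5,8} — just 1 block(s). Any parallel class containing {1,2,6} would need 2 other blocks each disjoint from it, so no parallel class of size 3 can contain {1,2,6}.
Since every block must belong to some parallel class in a resolution, the collection cannot be partitioned into parallel classes.
Resolvable? NO.

NO


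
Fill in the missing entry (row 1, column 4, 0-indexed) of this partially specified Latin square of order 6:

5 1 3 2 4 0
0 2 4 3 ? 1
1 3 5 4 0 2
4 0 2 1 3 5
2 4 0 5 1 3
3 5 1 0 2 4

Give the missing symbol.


Row 1 contains symbols [0, 1, 2, 3, 4] — missing [5].
Column 4 contains symbols [0, 1, 2, 3, 4] — missing [5].
The missing symbol must appear in both missing sets; intersection = [5].
Therefore the hidden value is 5.

Missing value = 5.


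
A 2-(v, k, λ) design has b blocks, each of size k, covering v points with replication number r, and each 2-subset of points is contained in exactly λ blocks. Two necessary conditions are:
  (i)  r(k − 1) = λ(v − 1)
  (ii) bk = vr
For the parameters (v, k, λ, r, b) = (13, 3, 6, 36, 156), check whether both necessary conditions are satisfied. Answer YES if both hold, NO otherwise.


Condition (i): r(k − 1) = 36·2 = 72; λ(v − 1) = 6·12 = 72. Match? YES.
Condition (ii): bk = 156·3 = 468; vr = 13·36 = 468. Match? YES.
Both conditions hold? YES.

YES


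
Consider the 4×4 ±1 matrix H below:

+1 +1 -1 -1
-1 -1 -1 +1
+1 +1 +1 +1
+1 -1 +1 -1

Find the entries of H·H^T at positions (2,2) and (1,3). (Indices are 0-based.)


Row 1 of H: [-1, -1, -1, 1].
Row 2 of H: [1, 1, 1, 1].
Row 3 of H: [1, -1, 1, -1].
(H·H^T)[2][2] = Σ_j H[2][j]·H[2][j] = (1)² + (1)² + (1)² + (1)² = 1 + 1 + 1 + 1 = 4.
(H·H^T)[1][3] = Σ_j H[1][j]·H[3][j] = (-1)·(1) + (-1)·(-1) + (-1)·(1) + (1)·(-1) = -1 + 1 + -1 + -1 = -2.
Rows 1 and 3 are not orthogonal (dot product = -2 ≠ 0), so H is not a Hadamard matrix.

(2,2) entry = 4; (1,3) entry = -2.


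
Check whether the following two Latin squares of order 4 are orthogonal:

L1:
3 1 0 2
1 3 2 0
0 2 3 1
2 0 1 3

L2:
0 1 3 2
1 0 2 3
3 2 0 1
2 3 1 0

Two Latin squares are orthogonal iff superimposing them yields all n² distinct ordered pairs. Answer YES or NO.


Form the n² = 16 superimposed pairs (L1[i][j], L2[i][j]), row by row (rows and columns indexed from 0):
row 0: (3,0) (1,1) (0,3) (2,2)
row 1: (1,1) (3,0) (2,2) (0,3)
row 2: (0,3) (2,2) (3,0) (1,1)
row 3: (2,2) (0,3) (1,1) (3,0)
Orthogonality requires all 16 pairs distinct.
But the pair (1,1) repeats: cell (0,1) has L1 = 1, L2 = 1, and cell (1,0) has L1 = 1, L2 = 1.
A repeated pair means some other pair never occurs (only 4 distinct pairs out of 16), so the squares are not orthogonal.
Conclusion: NO.

NO


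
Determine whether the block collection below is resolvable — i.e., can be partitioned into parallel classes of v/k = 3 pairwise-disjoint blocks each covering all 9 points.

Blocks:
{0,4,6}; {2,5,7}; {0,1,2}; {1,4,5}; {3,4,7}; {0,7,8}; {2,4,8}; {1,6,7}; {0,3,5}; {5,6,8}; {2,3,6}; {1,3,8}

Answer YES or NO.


v = 9, block size k = 3, number of blocks = 12.
For resolvability, blocks must partition into parallel classes of size v/k = 3.
Total blocks must therefore be a multiple of 3: 12 = 3·4 + 0 ⇒ divisible ✓.
Greedy packing gives 4 candidate class(es). Each should be a full parallel class (size 3, covers all 9 points).
  Class 1 (3 blocks): {0,4,6}; {2,5,7}; {1,3,8}. Points covered: [0, 1, 2, 3, 4, 5, 6, 7, 8].
  Class 2 (3 blocks): {0,1,2}; {3,4,7}; {5,6,8}. Points covered: [0, 1, 2, 3, 4, 5, 6, 7, 8].
  Class 3 (3 blocks): {1,4,5}; {0,7,8}; {2,3,6}. Points covered: [0, 1, 2, 3, 4, 5, 6, 7, 8].
  Class 4 (3 blocks): {2,4,8}; {1,6,7}; {0,3,5}. Points covered: [0, 1, 2, 3, 4, 5, 6, 7, 8].
All classes full (size 3)? YES. All classes cover every point? YES.
Resolvable? YES.

YES


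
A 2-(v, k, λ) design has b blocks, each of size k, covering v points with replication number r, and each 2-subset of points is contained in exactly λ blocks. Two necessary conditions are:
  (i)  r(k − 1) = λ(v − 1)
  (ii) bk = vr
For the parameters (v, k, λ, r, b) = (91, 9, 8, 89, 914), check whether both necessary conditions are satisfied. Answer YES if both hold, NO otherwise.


Condition (i): r(k − 1) = 89·8 = 712; λ(v − 1) = 8·90 = 720. Match? NO.
Condition (ii): bk = 914·9 = 8226; vr = 91·89 = 8099. Match? NO.
Both conditions hold? NO.

NO


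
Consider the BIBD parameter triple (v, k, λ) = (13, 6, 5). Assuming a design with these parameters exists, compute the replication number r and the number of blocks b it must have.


Any 2-(v, k, λ) BIBD satisfies two necessary conditions:
  (i)  Each point sits in r blocks, and counting incidences through any fixed point gives r(k − 1) = λ(v − 1), so r = λ(v − 1)/(k − 1).
  (ii) Total incidences bk = vr, so b = vr/k.
Step 1: r = λ(v − 1)/(k − 1) = 5·(13 − 1)/(6 − 1) = 5·12/5 = 60/5 = 12.
Step 2: b = vr/k = 13·12/6 = 156/6 = 26.
Check integrality: r = 12 ∈ Z ✓, b = 26 ∈ Z ✓.
(These identities are necessary conditions: they determine r and b for any design with these parameters, but do not by themselves prove that one exists.)

r = 12, b = 26.


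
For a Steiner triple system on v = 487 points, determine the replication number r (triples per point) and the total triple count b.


An STS(v) is a 2-(v, 3, 1) BIBD: block size k = 3, λ = 1.
Replication: r(k − 1) = λ(v − 1) ⇒ r·2 = 487 − 1 = 486 ⇒ r = 243.
Block count: bk = vr ⇒ b·3 = 487·243 = 118341 ⇒ b = 39447.

r = 243, b = 39447.


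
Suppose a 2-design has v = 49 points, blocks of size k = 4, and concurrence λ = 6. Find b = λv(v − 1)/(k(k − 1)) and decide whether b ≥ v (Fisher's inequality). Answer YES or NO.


b = λv(v − 1)/(k(k − 1)) = 6·49·48/(4·3) = 14112/12 = 1176.
Compare with v = 49: b ≥ v, so Fisher's inequality holds.

YES


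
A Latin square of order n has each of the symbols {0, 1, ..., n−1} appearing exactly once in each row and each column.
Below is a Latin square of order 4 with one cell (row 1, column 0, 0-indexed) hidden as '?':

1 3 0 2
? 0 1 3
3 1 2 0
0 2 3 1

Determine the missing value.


Row 1 contains symbols [0, 1, 3] — missing [2].
Column 0 contains symbols [0, 1, 3] — missing [2].
The missing symbol must appear in both missing sets; intersection = [2].
Therefore the hidden value is 2.

Missing value = 2.


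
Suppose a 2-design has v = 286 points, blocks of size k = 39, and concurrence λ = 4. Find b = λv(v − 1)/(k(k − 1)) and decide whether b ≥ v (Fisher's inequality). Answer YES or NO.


b = λv(v − 1)/(k(k − 1)) = 4·286·285/(39·38) = 326040/1482 = 220.
Compare with v = 286: b < v, so Fisher's inequality fails.

NO


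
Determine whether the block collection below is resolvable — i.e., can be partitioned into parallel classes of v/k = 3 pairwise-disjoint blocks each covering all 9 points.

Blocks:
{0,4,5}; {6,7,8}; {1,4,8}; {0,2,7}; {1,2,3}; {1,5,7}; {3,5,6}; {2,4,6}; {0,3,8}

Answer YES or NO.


v = 9, block size k = 3, number of blocks = 9.
For resolvability, blocks must partition into parallel classes of size v/k = 3.
Total blocks must therefore be a multiple of 3: 9 = 3·3 + 0 ⇒ divisible ✓.
Greedy packing gives 3 candidate class(es). Each should be a full parallel class (size 3, covers all 9 points).
  Class 1 (3 blocks): {0,4,5}; {6,7,8}; {1,2,3}. Points covered: [0, 1, 2, 3, 4, 5, 6, 7, 8].
  Class 2 (3 blocks): {1,4,8}; {0,2,7}; {3,5,6}. Points covered: [0, 1, 2, 3, 4, 5, 6, 7, 8].
  Class 3 (3 blocks): {1,5,7}; {2,4,6}; {0,3,8}. Points covered: [0, 1, 2, 3, 4, 5, 6, 7, 8].
All classes full (size 3)? YES. All classes cover every point? YES.
Resolvable? YES.

YES


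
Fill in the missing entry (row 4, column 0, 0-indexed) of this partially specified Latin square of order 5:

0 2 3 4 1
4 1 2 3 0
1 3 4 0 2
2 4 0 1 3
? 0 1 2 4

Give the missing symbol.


Row 4 contains symbols [0, 1, 2, 4] — missing [3].
Column 0 contains symbols [0, 1, 2, 4] — missing [3].
The missing symbol must appear in both missing sets; intersection = [3].
Therefore the hidden value is 3.

Missing value = 3.


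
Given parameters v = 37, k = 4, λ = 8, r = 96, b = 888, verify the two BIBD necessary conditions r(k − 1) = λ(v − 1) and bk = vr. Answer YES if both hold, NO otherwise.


Condition (i): r(k − 1) = 96·3 = 288; λ(v − 1) = 8·36 = 288. Match? YES.
Condition (ii): bk = 888·4 = 3552; vr = 37·96 = 3552. Match? YES.
Both conditions hold? YES.

YES


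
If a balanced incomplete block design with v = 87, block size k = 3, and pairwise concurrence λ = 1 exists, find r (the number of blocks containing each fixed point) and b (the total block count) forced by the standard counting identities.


Any 2-(v, k, λ) BIBD satisfies two necessary conditions:
  (i)  Each point sits in r blocks, and counting incidences through any fixed point gives r(k − 1) = λ(v − 1), so r = λ(v − 1)/(k − 1).
  (ii) Total incidences bk = vr, so b = vr/k.
Step 1: r = λ(v − 1)/(k − 1) = 1·(87 − 1)/(3 − 1) = 1·86/2 = 86/2 = 43.
Step 2: b = vr/k = 87·43/3 = 3741/3 = 1247.
Check integrality: r = 43 ∈ Z ✓, b = 1247 ∈ Z ✓.
(These identities are necessary conditions: they determine r and b for any design with these parameters, but do not by themselves prove that one exists.)

r = 43, b = 1247.


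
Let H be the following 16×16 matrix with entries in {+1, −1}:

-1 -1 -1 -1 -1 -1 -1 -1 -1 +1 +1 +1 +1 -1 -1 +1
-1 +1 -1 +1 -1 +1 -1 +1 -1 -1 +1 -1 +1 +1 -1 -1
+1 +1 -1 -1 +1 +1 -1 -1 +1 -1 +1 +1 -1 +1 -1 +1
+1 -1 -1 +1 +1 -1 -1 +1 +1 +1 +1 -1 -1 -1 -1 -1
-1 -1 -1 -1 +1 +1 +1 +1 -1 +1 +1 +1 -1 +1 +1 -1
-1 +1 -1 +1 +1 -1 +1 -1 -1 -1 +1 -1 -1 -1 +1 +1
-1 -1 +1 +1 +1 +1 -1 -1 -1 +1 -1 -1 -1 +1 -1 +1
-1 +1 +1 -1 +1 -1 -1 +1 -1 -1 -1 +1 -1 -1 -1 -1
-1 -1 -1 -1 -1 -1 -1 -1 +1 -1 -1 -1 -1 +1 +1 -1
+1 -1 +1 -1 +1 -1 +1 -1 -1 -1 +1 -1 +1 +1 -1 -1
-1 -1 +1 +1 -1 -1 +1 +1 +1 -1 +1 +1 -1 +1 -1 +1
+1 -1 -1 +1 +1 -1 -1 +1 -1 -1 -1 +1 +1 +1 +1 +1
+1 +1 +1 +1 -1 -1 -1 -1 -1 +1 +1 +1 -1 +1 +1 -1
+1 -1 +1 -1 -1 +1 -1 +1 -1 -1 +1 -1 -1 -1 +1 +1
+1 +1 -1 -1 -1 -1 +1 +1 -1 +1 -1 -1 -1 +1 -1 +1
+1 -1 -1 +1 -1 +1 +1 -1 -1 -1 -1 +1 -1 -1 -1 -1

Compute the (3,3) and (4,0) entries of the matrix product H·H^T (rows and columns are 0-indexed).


Row 0 of H: [-1, -1, -1, -1, -1, -1, -1, -1, -1, 1, 1, 1, 1, -1, -1, 1].
Row 3 of H: [1, -1, -1, 1, 1, -1, -1, 1, 1, 1, 1, -1, -1, -1, -1, -1].
Row 4 of H: [-1, -1, -1, -1, 1, 1, 1, 1, -1, 1, 1, 1, -1, 1, 1, -1].
(H·H^T)[3][3] = Σ_j H[3][j]·H[3][j] = (1)² + (-1)² + (-1)² + (1)² + (1)² + (-1)² + (-1)² + (1)² + (1)² + (1)² + (1)² + (-1)² + (-1)² + (-1)² + (-1)² + (-1)² = 1 + 1 + 1 + 1 + 1 + 1 + 1 + 1 + 1 + 1 + 1 + 1 + 1 + 1 + 1 + 1 = 16.
(H·H^T)[4][0] = Σ_j H[4][j]·H[0][j] = (-1)·(-1) + (-1)·(-1) + (-1)·(-1) + (-1)·(-1) + (1)·(-1) + (1)·(-1) + (1)·(-1) + (1)·(-1) + (-1)·(-1) + (1)·(1) + (1)·(1) + (1)·(1) + (-1)·(1) + (1)·(-1) + (1)·(-1) + (-1)·(1) = 1 + 1 + 1 + 1 + -1 + -1 + -1 + -1 + 1 + 1 + 1 + 1 + -1 + -1 + -1 + -1 = 0.
So rows 4 and 0 are orthogonal; the diagonal entry equals n = 16.

(3,3) entry = 16; (4,0) entry = 0.


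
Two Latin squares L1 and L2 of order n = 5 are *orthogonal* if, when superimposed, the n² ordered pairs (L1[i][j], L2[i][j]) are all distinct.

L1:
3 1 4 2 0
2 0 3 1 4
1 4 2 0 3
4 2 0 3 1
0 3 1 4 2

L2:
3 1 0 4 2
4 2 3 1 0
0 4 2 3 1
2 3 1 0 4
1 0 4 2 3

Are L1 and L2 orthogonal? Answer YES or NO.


Form the n² = 25 superimposed pairs (L1[i][j], L2[i][j]), row by row (rows and columns indexed from 0):
row 0: (3,3) (1,1) (4,0) (2,4) (0,2)
row 1: (2,4) (0,2) (3,3) (1,1) (4,0)
row 2: (1,0) (4,4) (2,2) (0,3) (3,1)
row 3: (4,2) (2,3) (0,1) (3,0) (1,4)
row 4: (0,1) (3,0) (1,4) (4,2) (2,3)
Orthogonality requires all 25 pairs distinct.
But the pair (2,4) repeats: cell (0,3) has L1 = 2, L2 = 4, and cell (1,0) has L1 = 2, L2 = 4.
A repeated pair means some other pair never occurs (only 15 distinct pairs out of 25), so the squares are not orthogonal.
Conclusion: NO.

NO


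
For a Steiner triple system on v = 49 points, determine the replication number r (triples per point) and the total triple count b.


An STS(v) is a 2-(v, 3, 1) BIBD: block size k = 3, λ = 1.
Replication: r(k − 1) = λ(v − 1) ⇒ r·2 = 49 − 1 = 48 ⇒ r = 24.
Block count: b = v(v − 1)/6 = 49·48/6 = 2352/6 = 392.

r = 24, b = 392.
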